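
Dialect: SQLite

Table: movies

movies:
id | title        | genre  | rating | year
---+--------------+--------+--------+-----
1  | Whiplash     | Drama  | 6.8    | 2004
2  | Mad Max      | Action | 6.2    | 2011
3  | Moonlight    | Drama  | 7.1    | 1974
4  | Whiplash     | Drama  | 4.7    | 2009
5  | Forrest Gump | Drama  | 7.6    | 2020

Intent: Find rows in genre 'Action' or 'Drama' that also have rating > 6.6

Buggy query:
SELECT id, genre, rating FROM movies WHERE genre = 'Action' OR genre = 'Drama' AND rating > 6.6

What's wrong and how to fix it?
Bug: AND binds tighter than OR, so this parses as genre = 'Action' OR (genre = 'Drama' AND rating > 6.6)

Fix: Add parentheses around the OR so the AND applies to both alternatives

Corrected query:
SELECT id, genre, rating FROM movies WHERE (genre = 'Action' OR genre = 'Drama') AND rating > 6.6

Result:
id | genre | rating
---+-------+-------
1  | Drama | 6.8   
3  | Drama | 7.1   
5  | Drama | 7.6   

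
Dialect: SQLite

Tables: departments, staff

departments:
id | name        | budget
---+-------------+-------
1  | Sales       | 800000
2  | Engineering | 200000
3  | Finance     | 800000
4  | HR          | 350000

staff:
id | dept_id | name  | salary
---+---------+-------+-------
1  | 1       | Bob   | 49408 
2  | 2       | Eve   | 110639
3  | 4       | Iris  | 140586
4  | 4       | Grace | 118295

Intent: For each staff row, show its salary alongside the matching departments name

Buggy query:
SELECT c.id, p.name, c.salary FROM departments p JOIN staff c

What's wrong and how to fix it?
Bug: Missing join condition: each staff row is matched to all departments rows instead of just its own

Fix: Add ON c.dept_id = p.id to the JOIN

Corrected query:
SELECT c.id, p.name, c.salary FROM departments p JOIN staff c ON c.dept_id = p.id

Result:
id | name        | salary
---+-------------+-------
1  | Sales       | 49408 
2  | Engineering | 110639
3  | HR          | 140586
4  | HR          | 118295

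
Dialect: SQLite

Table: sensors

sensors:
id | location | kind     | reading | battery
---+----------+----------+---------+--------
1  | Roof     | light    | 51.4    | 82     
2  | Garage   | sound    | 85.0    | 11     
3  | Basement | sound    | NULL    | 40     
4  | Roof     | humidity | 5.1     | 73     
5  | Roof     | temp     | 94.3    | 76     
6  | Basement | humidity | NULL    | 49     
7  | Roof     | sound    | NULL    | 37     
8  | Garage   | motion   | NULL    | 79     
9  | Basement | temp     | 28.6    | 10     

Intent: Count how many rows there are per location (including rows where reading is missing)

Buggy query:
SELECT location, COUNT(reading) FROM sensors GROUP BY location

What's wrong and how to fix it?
Bug: COUNT(column) counts non-NULL values only; rows with NULL reading aren't counted

Fix: Replace COUNT(reading) with COUNT(*)

Corrected query:
SELECT location, COUNT(*) FROM sensors GROUP BY location

Result:
location | COUNT(*)
---------+---------
Basement | 3       
Garage   | 2       
Roof     | 4       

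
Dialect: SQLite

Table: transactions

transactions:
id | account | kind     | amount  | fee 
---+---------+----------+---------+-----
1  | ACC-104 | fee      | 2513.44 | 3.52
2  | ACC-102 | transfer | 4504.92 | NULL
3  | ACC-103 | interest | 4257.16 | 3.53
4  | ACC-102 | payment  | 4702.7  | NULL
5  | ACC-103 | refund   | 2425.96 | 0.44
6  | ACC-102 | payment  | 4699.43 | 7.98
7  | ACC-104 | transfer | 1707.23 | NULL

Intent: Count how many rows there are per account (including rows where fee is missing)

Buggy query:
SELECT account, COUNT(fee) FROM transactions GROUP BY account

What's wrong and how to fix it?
Bug: COUNT(fee) skips NULLs, so groups with missing fee are undercounted

Fix: Replace COUNT(fee) with COUNT(*)

Corrected query:
SELECT account, COUNT(*) FROM transactions GROUP BY account

Result:
account | COUNT(*)
--------+---------
ACC-102 | 3       
ACC-103 | 2       
ACC-104 | 2       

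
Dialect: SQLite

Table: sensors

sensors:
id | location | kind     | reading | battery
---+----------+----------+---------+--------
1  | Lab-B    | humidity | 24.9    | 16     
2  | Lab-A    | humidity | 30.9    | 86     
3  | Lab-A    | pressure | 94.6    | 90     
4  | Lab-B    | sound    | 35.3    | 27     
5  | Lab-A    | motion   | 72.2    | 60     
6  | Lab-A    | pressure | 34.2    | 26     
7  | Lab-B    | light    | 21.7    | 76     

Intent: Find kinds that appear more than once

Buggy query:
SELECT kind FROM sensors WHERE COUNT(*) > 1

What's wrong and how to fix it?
Bug: COUNT(*) is an aggregate and cannot be used in WHERE

Fix: GROUP BY kind, then filter groups with HAVING COUNT(*) > 1

Corrected query:
SELECT kind FROM sensors GROUP BY kind HAVING COUNT(*) > 1

Result:
kind    
--------
humidity
pressure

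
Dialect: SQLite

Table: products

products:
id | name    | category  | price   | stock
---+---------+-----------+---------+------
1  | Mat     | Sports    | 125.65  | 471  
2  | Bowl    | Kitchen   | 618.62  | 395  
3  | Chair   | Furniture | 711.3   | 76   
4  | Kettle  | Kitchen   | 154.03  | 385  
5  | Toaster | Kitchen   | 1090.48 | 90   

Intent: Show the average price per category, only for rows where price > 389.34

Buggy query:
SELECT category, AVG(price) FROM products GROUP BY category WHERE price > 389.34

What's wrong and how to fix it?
Bug: Row-level WHERE must come before GROUP BY in the clause order

Fix: Place WHERE between FROM and GROUP BY

Corrected query:
SELECT category, AVG(price) FROM products WHERE price > 389.34 GROUP BY category

Result:
category  | AVG(price)
----------+-----------
Furniture | 711.3     
Kitchen   | 854.55    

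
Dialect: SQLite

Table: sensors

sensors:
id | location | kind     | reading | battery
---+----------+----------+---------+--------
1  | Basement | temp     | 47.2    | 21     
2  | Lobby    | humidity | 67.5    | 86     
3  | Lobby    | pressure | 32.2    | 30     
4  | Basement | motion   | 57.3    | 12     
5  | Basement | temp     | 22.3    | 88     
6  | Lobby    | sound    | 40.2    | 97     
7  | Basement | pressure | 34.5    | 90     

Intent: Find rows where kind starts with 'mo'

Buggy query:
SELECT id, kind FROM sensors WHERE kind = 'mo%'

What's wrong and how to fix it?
Bug: '=' compares the literal string including the % character; pattern matching needs LIKE

Fix: Use LIKE for wildcard pattern matching

Corrected query:
SELECT id, kind FROM sensors WHERE kind LIKE 'mo%'

Result:
id | kind  
---+-------
4  | motion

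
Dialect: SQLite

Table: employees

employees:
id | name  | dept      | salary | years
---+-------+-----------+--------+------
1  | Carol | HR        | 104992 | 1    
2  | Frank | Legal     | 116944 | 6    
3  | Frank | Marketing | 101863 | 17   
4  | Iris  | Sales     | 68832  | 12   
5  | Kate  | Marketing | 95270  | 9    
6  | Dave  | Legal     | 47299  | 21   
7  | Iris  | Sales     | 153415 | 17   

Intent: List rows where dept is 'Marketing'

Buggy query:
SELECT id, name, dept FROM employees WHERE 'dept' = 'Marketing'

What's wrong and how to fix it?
Bug: Single quotes denote string literals in SQL; the column name is being compared as a constant string

Fix: Remove the quotes around the column name (or use double quotes for an identifier)

Corrected query:
SELECT id, name, dept FROM employees WHERE dept = 'Marketing'

Result:
id | name  | dept     
---+-------+----------
3  | Frank | Marketing
5  | Kate  | Marketing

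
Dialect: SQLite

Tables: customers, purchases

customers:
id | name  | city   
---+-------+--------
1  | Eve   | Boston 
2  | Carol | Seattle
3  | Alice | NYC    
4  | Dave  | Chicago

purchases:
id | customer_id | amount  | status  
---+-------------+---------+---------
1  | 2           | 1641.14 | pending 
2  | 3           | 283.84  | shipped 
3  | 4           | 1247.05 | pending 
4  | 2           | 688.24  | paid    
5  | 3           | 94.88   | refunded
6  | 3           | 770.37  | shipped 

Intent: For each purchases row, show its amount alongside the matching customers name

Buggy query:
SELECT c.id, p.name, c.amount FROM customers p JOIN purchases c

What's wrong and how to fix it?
Bug: Missing join condition: each purchases row is matched to all customers rows instead of just its own

Fix: Specify the join condition linking the foreign key to the parent id

Corrected query:
SELECT c.id, p.name, c.amount FROM customers p JOIN purchases c ON c.customer_id = p.id

Result:
id | name  | amount 
---+-------+--------
1  | Carol | 1641.14
2  | Alice | 283.84 
3  | Dave  | 1247.05
4  | Carol | 688.24 
5  | Alice | 94.88  
6  | Alice | 770.37 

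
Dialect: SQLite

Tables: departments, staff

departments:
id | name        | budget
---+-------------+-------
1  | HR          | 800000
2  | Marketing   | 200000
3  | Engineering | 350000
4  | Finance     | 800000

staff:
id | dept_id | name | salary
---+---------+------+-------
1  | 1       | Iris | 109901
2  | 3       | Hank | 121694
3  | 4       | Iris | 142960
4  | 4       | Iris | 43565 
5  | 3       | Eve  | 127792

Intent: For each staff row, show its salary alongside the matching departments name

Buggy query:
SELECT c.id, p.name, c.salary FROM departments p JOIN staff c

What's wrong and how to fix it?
Bug: JOIN with no ON clause produces a cartesian product; every staff row pairs with every departments row

Fix: Add ON c.dept_id = p.id to the JOIN

Corrected query:
SELECT c.id, p.name, c.salary FROM departments p JOIN staff c ON c.dept_id = p.id

Result:
id | name        | salary
---+-------------+-------
1  | HR          | 109901
2  | Engineering | 121694
3  | Finance     | 142960
4  | Finance     | 43565 
5  | Engineering | 127792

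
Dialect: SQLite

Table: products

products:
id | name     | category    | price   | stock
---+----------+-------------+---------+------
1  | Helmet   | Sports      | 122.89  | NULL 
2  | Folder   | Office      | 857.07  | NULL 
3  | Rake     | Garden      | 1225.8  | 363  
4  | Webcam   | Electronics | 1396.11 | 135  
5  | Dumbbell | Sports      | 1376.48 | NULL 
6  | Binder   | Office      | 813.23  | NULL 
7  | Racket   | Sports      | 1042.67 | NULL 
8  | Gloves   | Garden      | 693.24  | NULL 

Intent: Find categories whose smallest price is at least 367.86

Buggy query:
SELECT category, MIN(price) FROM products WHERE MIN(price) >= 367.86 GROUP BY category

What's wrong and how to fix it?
Bug: MIN() in WHERE is a misuse of aggregate

Fix: Replace WHERE with HAVING after the GROUP BY

Corrected query:
SELECT category, MIN(price) FROM products GROUP BY category HAVING MIN(price) >= 367.86

Result:
category    | MIN(price)
------------+-----------
Electronics | 1396.11   
Garden      | 693.24    
Office      | 813.23    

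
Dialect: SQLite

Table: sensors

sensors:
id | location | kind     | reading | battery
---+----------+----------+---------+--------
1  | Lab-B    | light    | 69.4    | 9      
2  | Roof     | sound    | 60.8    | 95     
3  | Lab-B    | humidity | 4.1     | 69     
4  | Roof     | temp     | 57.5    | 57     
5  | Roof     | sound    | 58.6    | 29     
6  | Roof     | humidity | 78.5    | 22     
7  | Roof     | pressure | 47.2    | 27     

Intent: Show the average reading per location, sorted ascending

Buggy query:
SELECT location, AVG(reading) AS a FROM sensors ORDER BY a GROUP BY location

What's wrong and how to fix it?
Bug: ORDER BY appears before GROUP BY; SQL clause order requires GROUP BY first

Fix: Move ORDER BY to the end, after GROUP BY

Corrected query:
SELECT location, AVG(reading) AS a FROM sensors GROUP BY location ORDER BY a

Result:
location | a    
---------+------
Lab-B    | 36.75
Roof     | 60.52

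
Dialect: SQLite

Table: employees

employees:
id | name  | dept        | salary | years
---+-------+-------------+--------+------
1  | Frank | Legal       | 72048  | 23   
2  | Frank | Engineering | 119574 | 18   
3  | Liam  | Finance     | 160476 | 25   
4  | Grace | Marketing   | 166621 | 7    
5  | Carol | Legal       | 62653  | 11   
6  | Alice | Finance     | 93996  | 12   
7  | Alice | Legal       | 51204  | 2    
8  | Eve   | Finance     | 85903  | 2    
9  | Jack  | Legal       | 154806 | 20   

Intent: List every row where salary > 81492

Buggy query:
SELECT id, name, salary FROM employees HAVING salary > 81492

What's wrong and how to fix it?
Bug: HAVING filters the output of aggregation, but this query has no GROUP BY and no aggregate functions, so SQLite rejects it (HAVING clause on a non-aggregate query); the condition here is per row

Fix: Use WHERE for row-level filtering

Corrected query:
SELECT id, name, salary FROM employees WHERE salary > 81492

Result:
id | name  | salary
---+-------+-------
2  | Frank | 119574
3  | Liam  | 160476
4  | Grace | 166621
6  | Alice | 93996 
8  | Eve   | 85903 
9  | Jack  | 154806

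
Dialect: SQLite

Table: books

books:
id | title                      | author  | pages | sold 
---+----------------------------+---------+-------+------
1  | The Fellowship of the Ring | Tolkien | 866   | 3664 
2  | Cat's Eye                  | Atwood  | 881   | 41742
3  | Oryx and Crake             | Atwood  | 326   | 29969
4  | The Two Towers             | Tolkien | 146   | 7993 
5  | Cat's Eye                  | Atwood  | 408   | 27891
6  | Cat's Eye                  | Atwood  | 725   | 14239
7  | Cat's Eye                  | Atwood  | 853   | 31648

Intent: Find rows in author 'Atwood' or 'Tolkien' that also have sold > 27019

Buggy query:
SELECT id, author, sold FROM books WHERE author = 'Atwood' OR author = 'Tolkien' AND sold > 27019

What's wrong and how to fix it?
Bug: AND binds tighter than OR, so this parses as author = 'Atwood' OR (author = 'Tolkien' AND sold > 27019)

Fix: Add parentheses around the OR so the AND applies to both alternatives

Corrected query:
SELECT id, author, sold FROM books WHERE (author = 'Atwood' OR author = 'Tolkien') AND sold > 27019

Result:
id | author | sold 
---+--------+------
2  | Atwood | 41742
3  | Atwood | 29969
5  | Atwood | 27891
7  | Atwood | 31648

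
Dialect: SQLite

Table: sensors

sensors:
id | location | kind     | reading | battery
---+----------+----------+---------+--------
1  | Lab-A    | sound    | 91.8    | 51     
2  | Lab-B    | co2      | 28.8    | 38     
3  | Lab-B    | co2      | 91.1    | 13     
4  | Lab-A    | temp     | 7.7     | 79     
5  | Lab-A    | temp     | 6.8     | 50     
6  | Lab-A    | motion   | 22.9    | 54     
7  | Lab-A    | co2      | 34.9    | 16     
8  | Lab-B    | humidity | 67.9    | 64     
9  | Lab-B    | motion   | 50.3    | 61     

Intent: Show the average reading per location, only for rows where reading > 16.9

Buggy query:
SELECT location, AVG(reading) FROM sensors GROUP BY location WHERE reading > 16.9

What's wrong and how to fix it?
Bug: WHERE cannot follow GROUP BY

Fix: Move the WHERE clause before GROUP BY

Corrected query:
SELECT location, AVG(reading) FROM sensors WHERE reading > 16.9 GROUP BY location

Result:
location | AVG(reading)
---------+-------------
Lab-A    | 49.866667   
Lab-B    | 59.525      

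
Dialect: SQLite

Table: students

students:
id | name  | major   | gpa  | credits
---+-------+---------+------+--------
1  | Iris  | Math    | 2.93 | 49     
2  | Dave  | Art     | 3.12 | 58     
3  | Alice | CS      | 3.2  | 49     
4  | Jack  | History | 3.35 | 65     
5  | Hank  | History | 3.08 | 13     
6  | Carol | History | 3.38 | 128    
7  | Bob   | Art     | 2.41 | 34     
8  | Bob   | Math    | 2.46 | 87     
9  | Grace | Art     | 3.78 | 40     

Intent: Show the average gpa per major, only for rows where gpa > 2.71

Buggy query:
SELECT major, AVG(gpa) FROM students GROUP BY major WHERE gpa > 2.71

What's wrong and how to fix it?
Bug: Row-level WHERE must come before GROUP BY in the clause order

Fix: Move the WHERE clause before GROUP BY

Corrected query:
SELECT major, AVG(gpa) FROM students WHERE gpa > 2.71 GROUP BY major

Result:
major   | AVG(gpa)
--------+---------
Art     | 3.45    
CS      | 3.2     
History | 3.27    
Math    | 2.93    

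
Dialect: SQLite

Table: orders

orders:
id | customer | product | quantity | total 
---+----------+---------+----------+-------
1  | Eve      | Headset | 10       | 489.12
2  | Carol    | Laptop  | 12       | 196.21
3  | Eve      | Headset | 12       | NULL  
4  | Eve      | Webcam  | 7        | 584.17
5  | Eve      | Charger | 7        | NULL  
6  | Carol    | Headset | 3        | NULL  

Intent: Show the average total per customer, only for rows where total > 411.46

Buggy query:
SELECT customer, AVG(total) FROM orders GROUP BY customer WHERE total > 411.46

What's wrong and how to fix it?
Bug: Row-level WHERE must come before GROUP BY in the clause order

Fix: Move the WHERE clause before GROUP BY

Corrected query:
SELECT customer, AVG(total) FROM orders WHERE total > 411.46 GROUP BY customer

Result:
customer | AVG(total)
---------+-----------
Eve      | 536.645   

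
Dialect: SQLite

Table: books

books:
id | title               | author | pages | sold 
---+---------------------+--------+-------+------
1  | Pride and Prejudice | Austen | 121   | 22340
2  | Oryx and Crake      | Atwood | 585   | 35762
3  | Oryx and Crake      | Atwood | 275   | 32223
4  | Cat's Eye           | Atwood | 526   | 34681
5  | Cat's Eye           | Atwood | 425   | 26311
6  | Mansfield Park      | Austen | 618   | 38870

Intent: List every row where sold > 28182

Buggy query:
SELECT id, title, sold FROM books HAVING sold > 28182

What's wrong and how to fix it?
Bug: This is a non-aggregate query (no GROUP BY, no aggregates), so in SQLite the HAVING clause is invalid here; a row-level condition belongs in WHERE

Fix: Use WHERE for row-level filtering

Corrected query:
SELECT id, title, sold FROM books WHERE sold > 28182

Result:
id | title          | sold 
---+----------------+------
2  | Oryx and Crake | 35762
3  | Oryx and Crake | 32223
4  | Cat's Eye      | 34681
6  | Mansfield Park | 38870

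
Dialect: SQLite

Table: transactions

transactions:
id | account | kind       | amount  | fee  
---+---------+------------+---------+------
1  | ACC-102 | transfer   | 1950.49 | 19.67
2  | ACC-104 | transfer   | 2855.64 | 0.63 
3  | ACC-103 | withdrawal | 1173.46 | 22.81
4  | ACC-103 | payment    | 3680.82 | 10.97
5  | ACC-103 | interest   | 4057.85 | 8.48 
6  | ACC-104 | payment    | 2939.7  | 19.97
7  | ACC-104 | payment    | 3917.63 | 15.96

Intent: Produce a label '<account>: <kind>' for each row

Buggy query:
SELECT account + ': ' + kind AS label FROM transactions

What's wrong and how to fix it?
Bug: SQLite uses || for string concatenation; + coerces text to numbers (yielding 0)

Fix: Use the || operator for string concatenation

Corrected query:
SELECT account || ': ' || kind AS label FROM transactions

Result:
label              
-------------------
ACC-102: transfer  
ACC-104: transfer  
ACC-103: withdrawal
ACC-103: payment   
ACC-103: interest  
ACC-104: payment   
ACC-104: payment   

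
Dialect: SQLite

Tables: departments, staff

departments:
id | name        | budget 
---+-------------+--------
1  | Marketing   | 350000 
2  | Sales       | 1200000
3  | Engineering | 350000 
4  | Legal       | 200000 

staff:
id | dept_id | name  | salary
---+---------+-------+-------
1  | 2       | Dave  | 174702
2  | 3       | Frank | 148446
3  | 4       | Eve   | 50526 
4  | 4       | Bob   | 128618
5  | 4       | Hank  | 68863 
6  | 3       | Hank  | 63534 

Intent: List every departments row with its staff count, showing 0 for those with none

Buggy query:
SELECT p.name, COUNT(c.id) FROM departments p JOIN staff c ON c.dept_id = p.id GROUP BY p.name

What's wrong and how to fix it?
Bug: An inner join excludes parents with zero children

Fix: Switch to LEFT JOIN to retain unmatched parent rows

Corrected query:
SELECT p.name, COUNT(c.id) FROM departments p LEFT JOIN staff c ON c.dept_id = p.id GROUP BY p.name

Result:
name        | COUNT(c.id)
------------+------------
Engineering | 2          
Legal       | 3          
Marketing   | 0          
Sales       | 1          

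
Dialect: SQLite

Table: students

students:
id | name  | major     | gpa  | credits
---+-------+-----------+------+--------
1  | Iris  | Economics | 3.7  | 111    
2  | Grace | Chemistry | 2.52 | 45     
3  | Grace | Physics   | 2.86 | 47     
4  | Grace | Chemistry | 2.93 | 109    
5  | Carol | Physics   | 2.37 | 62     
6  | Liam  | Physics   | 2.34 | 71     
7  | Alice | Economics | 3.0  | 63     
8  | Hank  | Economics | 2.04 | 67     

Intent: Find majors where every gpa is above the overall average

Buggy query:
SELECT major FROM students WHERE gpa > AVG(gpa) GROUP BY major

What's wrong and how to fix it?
Bug: WHERE evaluates per row before aggregation, so AVG() is unavailable

Fix: Compute the overall average in a scalar subquery and compare each group's MIN against it in HAVING

Corrected query:
SELECT major FROM students GROUP BY major HAVING MIN(gpa) > (SELECT AVG(gpa) FROM students)

Result:
(no rows)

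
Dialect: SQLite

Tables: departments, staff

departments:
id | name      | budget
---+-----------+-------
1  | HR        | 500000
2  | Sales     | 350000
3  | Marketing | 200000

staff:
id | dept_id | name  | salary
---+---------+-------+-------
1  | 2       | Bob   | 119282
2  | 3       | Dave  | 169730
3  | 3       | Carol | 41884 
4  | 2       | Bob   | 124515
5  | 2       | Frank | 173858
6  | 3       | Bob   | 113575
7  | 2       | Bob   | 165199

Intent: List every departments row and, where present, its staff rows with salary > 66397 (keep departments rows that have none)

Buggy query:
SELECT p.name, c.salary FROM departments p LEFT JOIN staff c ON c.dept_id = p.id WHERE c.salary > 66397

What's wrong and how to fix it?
Bug: Filtering c.salary in WHERE discards the NULL rows produced by LEFT JOIN, turning it into an inner join

Fix: Put 'c.salary > 66397' in the JOIN's ON clause instead of WHERE

Corrected query:
SELECT p.name, c.salary FROM departments p LEFT JOIN staff c ON c.dept_id = p.id AND c.salary > 66397

Result:
name      | salary
----------+-------
HR        | NULL  
Sales     | 119282
Sales     | 124515
Sales     | 165199
Sales     | 173858
Marketing | 113575
Marketing | 169730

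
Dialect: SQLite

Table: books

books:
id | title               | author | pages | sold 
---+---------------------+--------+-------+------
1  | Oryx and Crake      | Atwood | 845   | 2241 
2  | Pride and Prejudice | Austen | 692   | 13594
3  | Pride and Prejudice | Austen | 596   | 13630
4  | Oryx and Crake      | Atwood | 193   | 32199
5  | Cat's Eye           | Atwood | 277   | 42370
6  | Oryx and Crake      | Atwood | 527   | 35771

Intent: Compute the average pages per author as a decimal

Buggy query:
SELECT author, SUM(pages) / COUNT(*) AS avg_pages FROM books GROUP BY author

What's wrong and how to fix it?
Bug: Both operands are integers, so '/' performs integer division and truncates

Fix: Multiply by 1.0 (or CAST to REAL) to force floating-point division

Corrected query:
SELECT author, SUM(pages) * 1.0 / COUNT(*) AS avg_pages FROM books GROUP BY author

Result:
author | avg_pages
-------+----------
Atwood | 460.5    
Austen | 644      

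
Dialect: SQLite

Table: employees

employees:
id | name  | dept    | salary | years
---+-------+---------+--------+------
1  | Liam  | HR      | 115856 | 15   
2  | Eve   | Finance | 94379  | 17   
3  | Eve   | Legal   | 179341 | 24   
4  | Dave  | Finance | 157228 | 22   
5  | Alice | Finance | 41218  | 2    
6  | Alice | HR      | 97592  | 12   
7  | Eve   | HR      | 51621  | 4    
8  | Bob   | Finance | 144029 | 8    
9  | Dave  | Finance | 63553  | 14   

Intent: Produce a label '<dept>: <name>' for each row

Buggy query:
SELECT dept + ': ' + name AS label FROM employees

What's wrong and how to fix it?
Bug: SQLite uses || for string concatenation; + coerces text to numbers (yielding 0)

Fix: Use the || operator for string concatenation

Corrected query:
SELECT dept || ': ' || name AS label FROM employees

Result:
label         
--------------
HR: Liam      
Finance: Eve  
Legal: Eve    
Finance: Dave 
Finance: Alice
HR: Alice     
HR: Eve       
Finance: Bob  
Finance: Dave 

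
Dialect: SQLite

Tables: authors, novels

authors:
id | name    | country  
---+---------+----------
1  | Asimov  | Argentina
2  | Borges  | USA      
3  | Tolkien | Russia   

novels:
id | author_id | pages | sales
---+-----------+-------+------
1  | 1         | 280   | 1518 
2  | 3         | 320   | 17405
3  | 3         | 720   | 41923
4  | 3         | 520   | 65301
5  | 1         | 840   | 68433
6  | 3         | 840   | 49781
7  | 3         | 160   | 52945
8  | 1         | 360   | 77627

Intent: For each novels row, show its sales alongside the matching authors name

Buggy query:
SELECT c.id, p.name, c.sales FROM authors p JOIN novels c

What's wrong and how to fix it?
Bug: Missing join condition: each novels row is matched to all authors rows instead of just its own

Fix: Specify the join condition linking the foreign key to the parent id

Corrected query:
SELECT c.id, p.name, c.sales FROM authors p JOIN novels c ON c.author_id = p.id

Result:
id | name    | sales
---+---------+------
1  | Asimov  | 1518 
2  | Tolkien | 17405
3  | Tolkien | 41923
4  | Tolkien | 65301
5  | Asimov  | 68433
6  | Tolkien | 49781
7  | Tolkien | 52945
8  | Asimov  | 77627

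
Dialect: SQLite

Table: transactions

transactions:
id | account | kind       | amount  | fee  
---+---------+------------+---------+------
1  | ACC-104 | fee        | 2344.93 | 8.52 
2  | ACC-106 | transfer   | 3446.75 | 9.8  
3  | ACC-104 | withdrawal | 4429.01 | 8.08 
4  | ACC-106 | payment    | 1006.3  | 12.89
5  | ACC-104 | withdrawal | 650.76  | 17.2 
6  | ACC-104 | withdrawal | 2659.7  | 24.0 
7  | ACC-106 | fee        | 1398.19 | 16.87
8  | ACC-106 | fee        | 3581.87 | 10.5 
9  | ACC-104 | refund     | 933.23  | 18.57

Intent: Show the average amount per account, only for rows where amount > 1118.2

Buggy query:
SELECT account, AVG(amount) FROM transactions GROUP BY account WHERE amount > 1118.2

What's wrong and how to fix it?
Bug: Row-level WHERE must come before GROUP BY in the clause order

Fix: Place WHERE between FROM and GROUP BY

Corrected query:
SELECT account, AVG(amount) FROM transactions WHERE amount > 1118.2 GROUP BY account

Result:
account | AVG(amount)
--------+------------
ACC-104 | 3144.546667
ACC-106 | 2808.936667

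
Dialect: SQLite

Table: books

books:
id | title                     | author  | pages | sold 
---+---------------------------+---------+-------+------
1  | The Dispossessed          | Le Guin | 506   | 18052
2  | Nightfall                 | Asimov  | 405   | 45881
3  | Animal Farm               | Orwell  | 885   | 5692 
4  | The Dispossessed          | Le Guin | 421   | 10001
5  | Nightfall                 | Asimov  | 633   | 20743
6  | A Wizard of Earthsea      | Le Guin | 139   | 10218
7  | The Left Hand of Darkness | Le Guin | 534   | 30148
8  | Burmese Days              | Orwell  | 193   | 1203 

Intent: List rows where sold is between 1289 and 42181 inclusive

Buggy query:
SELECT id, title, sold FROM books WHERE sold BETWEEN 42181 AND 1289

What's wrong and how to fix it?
Bug: The bounds are reversed; BETWEEN a AND b requires a <= b to match anything

Fix: Write BETWEEN 1289 AND 42181

Corrected query:
SELECT id, title, sold FROM books WHERE sold BETWEEN 1289 AND 42181

Result:
id | title                     | sold 
---+---------------------------+------
1  | The Dispossessed          | 18052
3  | Animal Farm               | 5692 
4  | The Dispossessed          | 10001
5  | Nightfall                 | 20743
6  | A Wizard of Earthsea      | 10218
7  | The Left Hand of Darkness | 30148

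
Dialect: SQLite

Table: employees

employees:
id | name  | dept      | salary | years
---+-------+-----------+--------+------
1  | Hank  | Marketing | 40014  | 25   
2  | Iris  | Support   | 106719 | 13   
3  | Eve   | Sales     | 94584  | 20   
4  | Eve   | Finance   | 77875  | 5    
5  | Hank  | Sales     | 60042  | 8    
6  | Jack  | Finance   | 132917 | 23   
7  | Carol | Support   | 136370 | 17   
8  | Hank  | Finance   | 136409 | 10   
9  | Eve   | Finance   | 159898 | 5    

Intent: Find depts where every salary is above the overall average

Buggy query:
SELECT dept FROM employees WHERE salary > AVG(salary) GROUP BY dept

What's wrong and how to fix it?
Bug: AVG() is an aggregate; it can't sit directly in WHERE

Fix: Compute the overall average in a scalar subquery and compare each group's MIN against it in HAVING

Corrected query:
SELECT dept FROM employees GROUP BY dept HAVING MIN(salary) > (SELECT AVG(salary) FROM employees)

Result:
dept   
-------
Support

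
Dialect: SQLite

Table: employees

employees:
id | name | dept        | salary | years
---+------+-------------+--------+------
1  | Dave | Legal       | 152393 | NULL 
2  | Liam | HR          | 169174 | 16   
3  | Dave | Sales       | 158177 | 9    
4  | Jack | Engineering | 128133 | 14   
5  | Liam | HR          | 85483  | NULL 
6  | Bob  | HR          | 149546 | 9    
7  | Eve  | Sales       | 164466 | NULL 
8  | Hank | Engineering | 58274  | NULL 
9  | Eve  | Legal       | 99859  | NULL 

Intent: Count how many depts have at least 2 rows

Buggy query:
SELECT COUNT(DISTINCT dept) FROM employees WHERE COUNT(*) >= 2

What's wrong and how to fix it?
Bug: COUNT(*) cannot appear in WHERE; the per-group count doesn't exist yet

Fix: Use a subquery that GROUPs and filters with HAVING, then count its rows

Corrected query:
SELECT COUNT(*) FROM (SELECT dept FROM employees GROUP BY dept HAVING COUNT(*) >= 2)

Result:
COUNT(*)
--------
4       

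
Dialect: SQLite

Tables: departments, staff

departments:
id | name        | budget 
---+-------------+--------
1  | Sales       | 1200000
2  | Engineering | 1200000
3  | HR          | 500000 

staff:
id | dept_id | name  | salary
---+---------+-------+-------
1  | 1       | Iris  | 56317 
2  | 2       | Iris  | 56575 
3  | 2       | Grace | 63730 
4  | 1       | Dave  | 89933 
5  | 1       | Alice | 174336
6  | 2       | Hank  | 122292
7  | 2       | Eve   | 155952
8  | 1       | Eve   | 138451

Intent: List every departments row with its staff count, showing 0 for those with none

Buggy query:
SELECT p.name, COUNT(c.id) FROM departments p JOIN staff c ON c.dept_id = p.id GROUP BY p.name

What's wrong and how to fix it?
Bug: An inner join excludes parents with zero children

Fix: Switch to LEFT JOIN to retain unmatched parent rows

Corrected query:
SELECT p.name, COUNT(c.id) FROM departments p LEFT JOIN staff c ON c.dept_id = p.id GROUP BY p.name

Result:
name        | COUNT(c.id)
------------+------------
Engineering | 4          
HR          | 0          
Sales       | 4          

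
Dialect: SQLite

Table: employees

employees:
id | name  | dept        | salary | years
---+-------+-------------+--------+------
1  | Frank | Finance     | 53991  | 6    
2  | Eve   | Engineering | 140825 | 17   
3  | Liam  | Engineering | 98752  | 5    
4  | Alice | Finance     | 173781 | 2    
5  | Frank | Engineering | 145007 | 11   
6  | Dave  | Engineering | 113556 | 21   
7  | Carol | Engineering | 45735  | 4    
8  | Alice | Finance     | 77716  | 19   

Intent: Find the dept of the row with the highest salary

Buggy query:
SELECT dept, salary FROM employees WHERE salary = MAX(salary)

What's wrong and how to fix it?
Bug: WHERE is evaluated per row; an aggregate over the whole table isn't defined there

Fix: Wrap MAX in a scalar subquery so WHERE compares against a single value

Corrected query:
SELECT dept, salary FROM employees WHERE salary = (SELECT MAX(salary) FROM employees)

Result:
dept    | salary
--------+-------
Finance | 173781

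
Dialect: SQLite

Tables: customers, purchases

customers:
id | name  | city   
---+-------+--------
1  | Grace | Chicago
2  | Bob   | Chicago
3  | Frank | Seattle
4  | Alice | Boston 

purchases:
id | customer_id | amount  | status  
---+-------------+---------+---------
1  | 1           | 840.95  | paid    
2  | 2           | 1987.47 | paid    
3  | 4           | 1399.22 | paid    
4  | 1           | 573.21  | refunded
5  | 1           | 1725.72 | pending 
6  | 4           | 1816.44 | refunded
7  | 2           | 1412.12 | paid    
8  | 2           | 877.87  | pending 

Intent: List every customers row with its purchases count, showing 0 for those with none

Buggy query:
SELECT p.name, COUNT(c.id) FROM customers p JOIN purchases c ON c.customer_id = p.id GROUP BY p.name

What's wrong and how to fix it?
Bug: An inner join excludes parents with zero children

Fix: Switch to LEFT JOIN to retain unmatched parent rows

Corrected query:
SELECT p.name, COUNT(c.id) FROM customers p LEFT JOIN purchases c ON c.customer_id = p.id GROUP BY p.name

Result:
name  | COUNT(c.id)
------+------------
Alice | 2          
Bob   | 3          
Frank | 0          
Grace | 3          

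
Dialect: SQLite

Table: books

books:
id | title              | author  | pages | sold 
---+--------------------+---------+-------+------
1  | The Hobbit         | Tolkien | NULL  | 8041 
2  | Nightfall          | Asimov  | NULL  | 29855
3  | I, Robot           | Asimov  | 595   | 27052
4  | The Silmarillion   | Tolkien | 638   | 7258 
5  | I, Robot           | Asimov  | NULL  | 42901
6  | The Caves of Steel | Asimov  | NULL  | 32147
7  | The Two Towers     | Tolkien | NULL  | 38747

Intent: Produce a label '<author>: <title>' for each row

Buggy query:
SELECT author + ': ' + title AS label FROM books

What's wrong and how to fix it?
Bug: '+' is numeric addition; on text columns SQLite converts them to 0 instead of concatenating

Fix: Use the || operator for string concatenation

Corrected query:
SELECT author || ': ' || title AS label FROM books

Result:
label                     
--------------------------
Tolkien: The Hobbit       
Asimov: Nightfall         
Asimov: I, Robot          
Tolkien: The Silmarillion 
Asimov: I, Robot          
Asimov: The Caves of Steel
Tolkien: The Two Towers   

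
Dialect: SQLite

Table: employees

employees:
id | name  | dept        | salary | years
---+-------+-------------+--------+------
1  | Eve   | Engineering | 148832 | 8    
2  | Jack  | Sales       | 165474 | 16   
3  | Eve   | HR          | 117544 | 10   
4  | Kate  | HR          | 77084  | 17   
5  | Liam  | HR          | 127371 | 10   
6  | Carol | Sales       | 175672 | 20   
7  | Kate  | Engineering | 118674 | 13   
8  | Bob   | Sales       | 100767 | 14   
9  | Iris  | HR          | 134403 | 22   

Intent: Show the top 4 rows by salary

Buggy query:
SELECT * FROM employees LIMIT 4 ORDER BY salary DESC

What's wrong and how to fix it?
Bug: ORDER BY cannot follow LIMIT; LIMIT is the final clause

Fix: Sort with ORDER BY, then apply LIMIT

Corrected query:
SELECT * FROM employees ORDER BY salary DESC LIMIT 4

Result:
id | name  | dept        | salary | years
---+-------+-------------+--------+------
6  | Carol | Sales       | 175672 | 20   
2  | Jack  | Sales       | 165474 | 16   
1  | Eve   | Engineering | 148832 | 8    
9  | Iris  | HR          | 134403 | 22   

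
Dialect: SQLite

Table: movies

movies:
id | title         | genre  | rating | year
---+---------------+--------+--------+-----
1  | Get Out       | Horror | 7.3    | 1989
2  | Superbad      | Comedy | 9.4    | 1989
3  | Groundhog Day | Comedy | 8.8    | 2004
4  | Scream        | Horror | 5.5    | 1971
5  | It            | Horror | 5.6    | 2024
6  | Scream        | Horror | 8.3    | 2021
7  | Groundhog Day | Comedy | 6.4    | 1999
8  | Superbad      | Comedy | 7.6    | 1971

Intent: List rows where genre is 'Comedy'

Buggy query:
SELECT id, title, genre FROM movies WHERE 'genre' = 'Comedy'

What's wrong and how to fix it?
Bug: 'genre' in single quotes is a string literal, not the column; the comparison is literal-vs-literal and never true

Fix: Reference the column as genre without single quotes

Corrected query:
SELECT id, title, genre FROM movies WHERE genre = 'Comedy'

Result:
id | title         | genre 
---+---------------+-------
2  | Superbad      | Comedy
3  | Groundhog Day | Comedy
7  | Groundhog Day | Comedy
8  | Superbad      | Comedy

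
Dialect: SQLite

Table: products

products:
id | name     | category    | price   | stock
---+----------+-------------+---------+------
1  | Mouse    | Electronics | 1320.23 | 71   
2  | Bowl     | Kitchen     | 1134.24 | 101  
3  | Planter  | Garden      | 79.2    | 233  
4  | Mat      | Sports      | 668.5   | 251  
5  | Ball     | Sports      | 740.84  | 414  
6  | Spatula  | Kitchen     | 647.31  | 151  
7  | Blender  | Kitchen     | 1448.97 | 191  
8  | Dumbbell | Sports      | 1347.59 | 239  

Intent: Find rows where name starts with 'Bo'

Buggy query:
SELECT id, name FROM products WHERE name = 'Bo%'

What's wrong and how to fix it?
Bug: Wildcards only work with LIKE; '=' treats '%' as a literal character

Fix: Replace '=' with LIKE so 'Bo%' is treated as a pattern

Corrected query:
SELECT id, name FROM products WHERE name LIKE 'Bo%'

Result:
id | name
---+-----
2  | Bowl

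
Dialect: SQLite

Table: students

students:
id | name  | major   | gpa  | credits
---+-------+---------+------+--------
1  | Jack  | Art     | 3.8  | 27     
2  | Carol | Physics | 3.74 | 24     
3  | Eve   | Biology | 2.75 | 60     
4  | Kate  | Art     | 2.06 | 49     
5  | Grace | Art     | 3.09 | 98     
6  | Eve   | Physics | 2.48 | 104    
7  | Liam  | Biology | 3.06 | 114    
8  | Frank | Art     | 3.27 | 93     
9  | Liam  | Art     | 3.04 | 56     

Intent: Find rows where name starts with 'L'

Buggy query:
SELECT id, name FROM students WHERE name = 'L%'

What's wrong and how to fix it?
Bug: '=' compares the literal string including the % character; pattern matching needs LIKE

Fix: Replace '=' with LIKE so 'L%' is treated as a pattern

Corrected query:
SELECT id, name FROM students WHERE name LIKE 'L%'

Result:
id | name
---+-----
7  | Liam
9  | Liam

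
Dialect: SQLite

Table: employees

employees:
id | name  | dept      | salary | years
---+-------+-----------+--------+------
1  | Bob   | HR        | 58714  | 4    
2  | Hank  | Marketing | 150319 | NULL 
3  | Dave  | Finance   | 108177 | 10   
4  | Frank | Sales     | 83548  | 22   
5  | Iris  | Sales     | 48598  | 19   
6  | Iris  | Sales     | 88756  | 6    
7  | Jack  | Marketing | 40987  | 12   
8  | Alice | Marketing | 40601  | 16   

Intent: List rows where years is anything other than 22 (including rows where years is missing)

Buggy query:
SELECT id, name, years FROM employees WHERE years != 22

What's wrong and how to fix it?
Bug: Inequality against NULL is unknown, not true; rows with NULL are dropped

Fix: Handle NULL separately with IS NULL alongside the inequality

Corrected query:
SELECT id, name, years FROM employees WHERE years != 22 OR years IS NULL

Result:
id | name  | years
---+-------+------
1  | Bob   | 4    
2  | Hank  | NULL 
3  | Dave  | 10   
5  | Iris  | 19   
6  | Iris  | 6    
7  | Jack  | 12   
8  | Alice | 16   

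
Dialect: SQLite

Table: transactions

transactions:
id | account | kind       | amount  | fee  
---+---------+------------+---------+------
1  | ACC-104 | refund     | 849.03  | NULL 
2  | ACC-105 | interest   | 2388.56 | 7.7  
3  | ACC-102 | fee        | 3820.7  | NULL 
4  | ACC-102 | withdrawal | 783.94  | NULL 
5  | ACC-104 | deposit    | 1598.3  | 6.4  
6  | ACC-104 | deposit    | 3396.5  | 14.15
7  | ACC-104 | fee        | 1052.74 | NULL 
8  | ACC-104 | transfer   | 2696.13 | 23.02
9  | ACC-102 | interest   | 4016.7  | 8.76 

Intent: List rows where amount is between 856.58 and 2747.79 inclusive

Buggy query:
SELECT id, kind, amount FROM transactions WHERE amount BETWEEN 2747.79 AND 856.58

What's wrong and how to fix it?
Bug: The bounds are reversed; BETWEEN a AND b requires a <= b to match anything

Fix: Write BETWEEN 856.58 AND 2747.79

Corrected query:
SELECT id, kind, amount FROM transactions WHERE amount BETWEEN 856.58 AND 2747.79

Result:
id | kind     | amount 
---+----------+--------
2  | interest | 2388.56
5  | deposit  | 1598.3 
7  | fee      | 1052.74
8  | transfer | 2696.13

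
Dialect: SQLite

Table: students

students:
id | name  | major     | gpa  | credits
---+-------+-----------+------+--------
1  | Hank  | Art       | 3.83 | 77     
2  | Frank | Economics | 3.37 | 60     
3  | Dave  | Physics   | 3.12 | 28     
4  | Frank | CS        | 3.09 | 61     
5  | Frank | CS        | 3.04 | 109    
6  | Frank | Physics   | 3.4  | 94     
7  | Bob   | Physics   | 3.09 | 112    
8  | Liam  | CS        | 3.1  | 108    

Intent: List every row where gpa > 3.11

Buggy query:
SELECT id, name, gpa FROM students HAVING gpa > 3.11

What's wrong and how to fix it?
Bug: This is a non-aggregate query (no GROUP BY, no aggregates), so in SQLite the HAVING clause is invalid here; a row-level condition belongs in WHERE

Fix: Use WHERE for row-level filtering

Corrected query:
SELECT id, name, gpa FROM students WHERE gpa > 3.11

Result:
id | name  | gpa 
---+-------+-----
1  | Hank  | 3.83
2  | Frank | 3.37
3  | Dave  | 3.12
6  | Frank | 3.4 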